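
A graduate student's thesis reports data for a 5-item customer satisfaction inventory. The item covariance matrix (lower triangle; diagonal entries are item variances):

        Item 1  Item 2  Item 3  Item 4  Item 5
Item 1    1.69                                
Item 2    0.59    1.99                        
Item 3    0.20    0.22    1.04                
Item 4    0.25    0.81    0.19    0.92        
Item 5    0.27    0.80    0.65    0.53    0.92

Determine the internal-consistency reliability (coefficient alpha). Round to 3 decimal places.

sum of item variances = 1.69 + 1.99 + 1.04 + 0.92 + 0.92 = 6.56
Σ_{i<j} σ_ij = 4.51
Var(T) = 6.56 + 2 × 4.51 = 15.58
α = (k/(k−1))·(1 − sum of item variances/Var(T)) = (5/4)·(1 − 6.56/15.58) = 0.724

coefficient alpha = 0.724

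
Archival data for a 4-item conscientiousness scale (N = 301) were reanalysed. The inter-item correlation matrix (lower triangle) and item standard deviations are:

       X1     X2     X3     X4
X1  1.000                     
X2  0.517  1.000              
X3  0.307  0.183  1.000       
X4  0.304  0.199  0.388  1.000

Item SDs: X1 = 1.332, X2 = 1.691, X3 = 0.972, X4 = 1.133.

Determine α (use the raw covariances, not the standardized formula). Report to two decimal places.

Σσ²ᵢ = 1.332² + 1.691² + 0.972² + 1.133² = 6.8622
Covariances σ_ij = r_ij · s_i · s_j:
  σ(X1,X2) = 0.517 × 1.332 × 1.691 = 1.1645
  σ(X1,X3) = 0.307 × 1.332 × 0.972 = 0.3975
  σ(X1,X4) = 0.304 × 1.332 × 1.133 = 0.4588
  σ(X2,X3) = 0.183 × 1.691 × 0.972 = 0.3008
  σ(X2,X4) = 0.199 × 1.691 × 1.133 = 0.3813
  σ(X3,X4) = 0.388 × 0.972 × 1.133 = 0.4273
σ²_T = Σσ²ᵢ + 2·Σσ_ij = 6.8622 + 2 × 3.1302 = 13.1226
α = (4/3)·(1 − 6.8622/13.1226) = 0.64

α = 0.64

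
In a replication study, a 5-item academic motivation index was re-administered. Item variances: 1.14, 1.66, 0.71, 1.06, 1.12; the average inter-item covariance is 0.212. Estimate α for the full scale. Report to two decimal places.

sum of item variances = 1.14 + 1.66 + 0.71 + 1.06 + 1.12 = 5.69
Sum of the 10 distinct covariances = 10 × 0.212 = 2.120
σ²_T = sum of item variances + 2·Σcov = 5.69 + 2 × 2.120 = 9.930
α = (5/4)·(1 − 5.69/9.930) = 0.53

α = 0.53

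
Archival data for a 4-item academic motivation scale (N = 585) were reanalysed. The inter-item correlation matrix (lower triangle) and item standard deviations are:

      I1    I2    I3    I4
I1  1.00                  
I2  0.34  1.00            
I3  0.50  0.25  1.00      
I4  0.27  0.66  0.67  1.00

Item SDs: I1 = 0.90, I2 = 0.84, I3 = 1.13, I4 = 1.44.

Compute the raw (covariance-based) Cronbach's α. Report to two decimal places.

Σσ²ᵢ = 0.90² + 0.84² + 1.13² + 1.44² = 4.8661
Covariances σ_ij = r_ij · s_i · s_j:
  σ(I1,I2) = 0.34 × 0.90 × 0.84 = 0.2570
  σ(I1,I3) = 0.50 × 0.90 × 1.13 = 0.5085
  σ(I1,I4) = 0.27 × 0.90 × 1.44 = 0.3499
  σ(I2,I3) = 0.25 × 0.84 × 1.13 = 0.2373
  σ(I2,I4) = 0.66 × 0.84 × 1.44 = 0.7983
  σ(I3,I4) = 0.67 × 1.13 × 1.44 = 1.0902
σ²_T = Σσ²ᵢ + 2·Σσ_ij = 4.8661 + 2 × 3.2412 = 11.3485
α = (4/3)·(1 − 4.8661/11.3485) = 0.76

α = 0.76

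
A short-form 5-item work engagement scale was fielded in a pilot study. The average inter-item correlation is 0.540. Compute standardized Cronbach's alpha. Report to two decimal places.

Standardized α = k·r̄ / (1 + (k−1)·r̄) = 5 × 0.540 / (1 + 4 × 0.540)
  = 2.7000 / 3.1600 = 0.85

standardized Cronbach's alpha = 0.85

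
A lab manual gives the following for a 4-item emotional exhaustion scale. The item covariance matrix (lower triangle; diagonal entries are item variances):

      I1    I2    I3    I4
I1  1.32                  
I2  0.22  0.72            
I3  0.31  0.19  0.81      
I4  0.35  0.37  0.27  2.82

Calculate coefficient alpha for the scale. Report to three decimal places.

coefficient alpha = 0.502

ΣVar(i) = 1.32 + 0.72 + 0.81 + 2.82 = 5.67
Sum of the distinct covariances = 1.71
Var(T) = 5.67 + 2 × 1.71 = 9.09
α = (k/(k−1))·(1 − ΣVar(i)/Var(T)) = (4/3)·(1 − 5.67/9.09) = 0.502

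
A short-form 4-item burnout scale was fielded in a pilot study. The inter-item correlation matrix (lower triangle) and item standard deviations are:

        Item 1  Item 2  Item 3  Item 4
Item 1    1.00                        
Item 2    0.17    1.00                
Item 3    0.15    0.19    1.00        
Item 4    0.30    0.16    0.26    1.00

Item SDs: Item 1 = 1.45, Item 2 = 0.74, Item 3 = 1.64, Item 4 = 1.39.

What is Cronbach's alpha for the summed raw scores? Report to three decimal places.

Cronbach's alpha = 0.493

Σσ²ᵢ = 1.45² + 0.74² + 1.64² + 1.39² = 7.2718
Covariances σ_ij = r_ij · s_i · s_j:
  σ(Item 1,Item 2) = 0.17 × 1.45 × 0.74 = 0.1824
  σ(Item 1,Item 3) = 0.15 × 1.45 × 1.64 = 0.3567
  σ(Item 1,Item 4) = 0.30 × 1.45 × 1.39 = 0.6046
  σ(Item 2,Item 3) = 0.19 × 0.74 × 1.64 = 0.2306
  σ(Item 2,Item 4) = 0.16 × 0.74 × 1.39 = 0.1646
  σ(Item 3,Item 4) = 0.26 × 1.64 × 1.39 = 0.5927
σ²_T = Σσ²ᵢ + 2·Σσ_ij = 7.2718 + 2 × 2.1316 = 11.5350
α = (4/3)·(1 − 7.2718/11.5350) = 0.493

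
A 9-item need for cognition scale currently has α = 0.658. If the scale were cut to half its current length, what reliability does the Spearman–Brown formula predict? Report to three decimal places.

Length factor m = 1/2
α' = m·α / (1 − (1−m)·α)
   = 1/2 × 0.658 / (1 − (1 − 1/2) × 0.658)
   = 0.3290 / 0.6710 = 0.490

predicted reliability = 0.490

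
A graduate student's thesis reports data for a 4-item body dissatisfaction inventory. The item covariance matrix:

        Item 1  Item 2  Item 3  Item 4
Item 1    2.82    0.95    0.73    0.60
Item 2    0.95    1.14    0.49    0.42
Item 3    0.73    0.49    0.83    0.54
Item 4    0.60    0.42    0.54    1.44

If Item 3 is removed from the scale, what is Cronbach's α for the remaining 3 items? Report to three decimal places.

α = 0.633

Remaining items: Item 1, Item 2, Item 4 (k = 3).
ΣVar(i) = 2.82 + 1.14 + 1.44 = 5.40
Var(T) = 5.40 + 2 × 1.97 = 9.34
α (item deleted) = (3/2)·(1 − 5.40/9.34) = 0.633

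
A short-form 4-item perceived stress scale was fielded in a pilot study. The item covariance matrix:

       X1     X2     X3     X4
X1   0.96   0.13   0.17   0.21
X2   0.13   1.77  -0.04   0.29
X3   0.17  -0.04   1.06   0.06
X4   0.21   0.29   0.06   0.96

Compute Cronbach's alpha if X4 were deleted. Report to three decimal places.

α = 0.181

Remaining items: X1, X2, X3 (k = 3).
Σσ²ᵢ = 0.96 + 1.77 + 1.06 = 3.79
σ²_total = 3.79 + 2 × 0.26 = 4.31
α (item deleted) = (3/2)·(1 − 3.79/4.31) = 0.181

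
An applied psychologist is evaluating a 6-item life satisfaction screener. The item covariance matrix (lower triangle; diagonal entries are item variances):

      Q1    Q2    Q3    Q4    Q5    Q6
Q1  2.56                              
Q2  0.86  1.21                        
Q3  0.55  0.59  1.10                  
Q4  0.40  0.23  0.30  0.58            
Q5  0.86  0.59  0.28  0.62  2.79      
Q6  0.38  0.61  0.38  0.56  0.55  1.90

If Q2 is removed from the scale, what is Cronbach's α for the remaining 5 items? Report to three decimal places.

Remaining items: Q1, Q3, Q4, Q5, Q6 (k = 5).
Σσ²ᵢ = 2.56 + 1.10 + 0.58 + 2.79 + 1.90 = 8.93
σ²_total = 8.93 + 2 × 4.88 = 18.69
α (item deleted) = (5/4)·(1 − 8.93/18.69) = 0.653

Cronbach's α = 0.653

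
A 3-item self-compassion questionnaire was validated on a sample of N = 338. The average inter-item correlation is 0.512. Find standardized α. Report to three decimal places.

α = 0.759

Standardized α = k·r̄ / (1 + (k−1)·r̄) = 3 × 0.512 / (1 + 2 × 0.512)
  = 1.5360 / 2.0240 = 0.759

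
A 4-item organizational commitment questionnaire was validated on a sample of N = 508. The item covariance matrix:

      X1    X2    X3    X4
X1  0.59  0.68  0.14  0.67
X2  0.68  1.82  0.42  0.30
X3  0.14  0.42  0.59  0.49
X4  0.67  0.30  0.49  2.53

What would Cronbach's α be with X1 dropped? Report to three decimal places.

Remaining items: X2, X3, X4 (k = 3).
Σσ²ᵢ = 1.82 + 0.59 + 2.53 = 4.94
σ²_T = 4.94 + 2 × 1.21 = 7.36
α (item deleted) = (3/2)·(1 − 4.94/7.36) = 0.493

Cronbach's α = 0.493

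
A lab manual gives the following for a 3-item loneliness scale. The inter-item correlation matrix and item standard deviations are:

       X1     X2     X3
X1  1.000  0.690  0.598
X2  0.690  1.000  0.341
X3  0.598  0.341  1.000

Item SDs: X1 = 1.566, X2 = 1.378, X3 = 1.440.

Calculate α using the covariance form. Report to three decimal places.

Σσ²ᵢ = 1.566² + 1.378² + 1.440² = 6.4248
Covariances σ_ij = r_ij · s_i · s_j:
  σ(X1,X2) = 0.690 × 1.566 × 1.378 = 1.4890
  σ(X1,X3) = 0.598 × 1.566 × 1.440 = 1.3485
  σ(X2,X3) = 0.341 × 1.378 × 1.440 = 0.6767
σ²_T = Σσ²ᵢ + 2·Σσ_ij = 6.4248 + 2 × 3.5142 = 13.4532
α = (3/2)·(1 − 6.4248/13.4532) = 0.784

α = 0.784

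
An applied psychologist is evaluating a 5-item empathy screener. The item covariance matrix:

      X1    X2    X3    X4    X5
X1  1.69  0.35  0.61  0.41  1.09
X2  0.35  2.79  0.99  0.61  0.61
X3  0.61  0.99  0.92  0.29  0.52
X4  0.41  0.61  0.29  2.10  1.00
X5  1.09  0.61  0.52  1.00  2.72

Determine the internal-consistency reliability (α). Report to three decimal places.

α = 0.699

sum of item variances = 1.69 + 2.79 + 0.92 + 2.10 + 2.72 = 10.22
Sum of off-diagonal covariances = 6.48
σ²_T = 10.22 + 2 × 6.48 = 23.18
α = (k/(k−1))·(1 − sum of item variances/σ²_T) = (5/4)·(1 − 10.22/23.18) = 0.699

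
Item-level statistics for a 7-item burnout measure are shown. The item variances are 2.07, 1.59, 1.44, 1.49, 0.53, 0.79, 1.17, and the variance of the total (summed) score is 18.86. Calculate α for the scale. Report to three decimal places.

α = 0.605

Σσᵢ² = 2.07 + 1.59 + 1.44 + 1.49 + 0.53 + 0.79 + 1.17 = 9.08
α = (k/(k−1))·(1 − Σσᵢ²/σ²_total) = (7/6)·(1 − 9.08/18.86) = 0.605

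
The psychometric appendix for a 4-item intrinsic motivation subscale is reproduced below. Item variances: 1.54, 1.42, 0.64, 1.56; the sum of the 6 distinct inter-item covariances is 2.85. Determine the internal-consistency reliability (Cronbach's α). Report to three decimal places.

Cronbach's α = 0.700

Σσ²ᵢ = 1.54 + 1.42 + 0.64 + 1.56 = 5.16
Sum of distinct covariances = 2.85
σ²_total = Σσ²ᵢ + 2·Σcov = 5.16 + 2 × 2.85 = 10.86
α = (4/3)·(1 − 5.16/10.86) = 0.700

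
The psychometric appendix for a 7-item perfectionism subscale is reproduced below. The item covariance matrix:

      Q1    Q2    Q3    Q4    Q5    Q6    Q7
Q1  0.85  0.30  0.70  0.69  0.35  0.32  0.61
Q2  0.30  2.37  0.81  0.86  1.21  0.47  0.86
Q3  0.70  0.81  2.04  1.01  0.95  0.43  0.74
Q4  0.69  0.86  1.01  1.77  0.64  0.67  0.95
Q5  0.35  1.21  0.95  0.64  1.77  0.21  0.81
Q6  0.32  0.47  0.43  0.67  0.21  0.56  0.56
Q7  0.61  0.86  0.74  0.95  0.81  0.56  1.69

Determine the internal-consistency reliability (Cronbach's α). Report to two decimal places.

Cronbach's α = 0.84

Σσᵢ² = 0.85 + 2.37 + 2.04 + 1.77 + 1.77 + 0.56 + 1.69 = 11.05
Σ_{i<j} σ_ij = 14.15
total variance = 11.05 + 2 × 14.15 = 39.35
α = (k/(k−1))·(1 − Σσᵢ²/total variance) = (7/6)·(1 − 11.05/39.35) = 0.84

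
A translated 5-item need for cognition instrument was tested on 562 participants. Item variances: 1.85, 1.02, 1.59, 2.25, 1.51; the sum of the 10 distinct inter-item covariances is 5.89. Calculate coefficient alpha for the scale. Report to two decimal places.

α = 0.74

ΣVar(i) = 1.85 + 1.02 + 1.59 + 2.25 + 1.51 = 8.22
Sum of distinct covariances = 5.89
σ²_total = ΣVar(i) + 2·Σcov = 8.22 + 2 × 5.89 = 20.00
α = (5/4)·(1 − 8.22/20.00) = 0.74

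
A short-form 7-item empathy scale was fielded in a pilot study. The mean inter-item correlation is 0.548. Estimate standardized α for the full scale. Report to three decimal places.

standardized α = 0.895

Standardized α = k·r̄ / (1 + (k−1)·r̄) = 7 × 0.548 / (1 + 6 × 0.548)
  = 3.8360 / 4.2880 = 0.895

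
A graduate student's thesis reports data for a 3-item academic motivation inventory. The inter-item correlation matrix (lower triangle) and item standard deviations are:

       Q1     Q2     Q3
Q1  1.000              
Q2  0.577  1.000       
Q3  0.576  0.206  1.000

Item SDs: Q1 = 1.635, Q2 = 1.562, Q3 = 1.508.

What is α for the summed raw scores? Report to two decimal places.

α = 0.72

Σσ²ᵢ = 1.635² + 1.562² + 1.508² = 7.3871
Covariances σ_ij = r_ij · s_i · s_j:
  σ(Q1,Q2) = 0.577 × 1.635 × 1.562 = 1.4736
  σ(Q1,Q3) = 0.576 × 1.635 × 1.508 = 1.4202
  σ(Q2,Q3) = 0.206 × 1.562 × 1.508 = 0.4852
σ²_T = Σσ²ᵢ + 2·Σσ_ij = 7.3871 + 2 × 3.3790 = 14.1451
α = (3/2)·(1 − 7.3871/14.1451) = 0.72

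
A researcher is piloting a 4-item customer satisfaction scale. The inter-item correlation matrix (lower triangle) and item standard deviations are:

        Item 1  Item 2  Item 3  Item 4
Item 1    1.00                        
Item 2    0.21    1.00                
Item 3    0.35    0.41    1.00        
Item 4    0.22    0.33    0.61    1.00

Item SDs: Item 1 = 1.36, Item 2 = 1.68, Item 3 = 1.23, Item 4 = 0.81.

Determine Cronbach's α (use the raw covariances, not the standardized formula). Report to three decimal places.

Σσ²ᵢ = 1.36² + 1.68² + 1.23² + 0.81² = 6.8410
Covariances σ_ij = r_ij · s_i · s_j:
  σ(Item 1,Item 2) = 0.21 × 1.36 × 1.68 = 0.4798
  σ(Item 1,Item 3) = 0.35 × 1.36 × 1.23 = 0.5855
  σ(Item 1,Item 4) = 0.22 × 1.36 × 0.81 = 0.2424
  σ(Item 2,Item 3) = 0.41 × 1.68 × 1.23 = 0.8472
  σ(Item 2,Item 4) = 0.33 × 1.68 × 0.81 = 0.4491
  σ(Item 3,Item 4) = 0.61 × 1.23 × 0.81 = 0.6077
σ²_T = Σσ²ᵢ + 2·Σσ_ij = 6.8410 + 2 × 3.2117 = 13.2644
α = (4/3)·(1 − 6.8410/13.2644) = 0.646

α = 0.646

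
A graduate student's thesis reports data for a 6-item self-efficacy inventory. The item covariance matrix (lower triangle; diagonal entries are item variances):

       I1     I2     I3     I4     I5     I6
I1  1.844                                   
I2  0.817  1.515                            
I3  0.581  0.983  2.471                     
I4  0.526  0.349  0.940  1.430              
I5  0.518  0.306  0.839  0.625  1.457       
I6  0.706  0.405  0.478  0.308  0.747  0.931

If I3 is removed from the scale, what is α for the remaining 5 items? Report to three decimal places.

Remaining items: I1, I2, I4, I5, I6 (k = 5).
sum of item variances = 1.844 + 1.515 + 1.430 + 1.457 + 0.931 = 7.177
Var(T) = 7.177 + 2 × 5.307 = 17.791
α (item deleted) = (5/4)·(1 − 7.177/17.791) = 0.746

α = 0.746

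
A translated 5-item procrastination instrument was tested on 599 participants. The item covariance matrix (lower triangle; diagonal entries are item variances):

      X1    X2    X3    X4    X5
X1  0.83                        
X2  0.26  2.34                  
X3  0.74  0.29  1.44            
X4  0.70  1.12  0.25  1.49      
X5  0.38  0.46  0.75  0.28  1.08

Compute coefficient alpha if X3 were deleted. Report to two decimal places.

coefficient alpha = 0.70

Remaining items: X1, X2, X4, X5 (k = 4).
sum of item variances = 0.83 + 2.34 + 1.49 + 1.08 = 5.74
σ²_T = 5.74 + 2 × 3.20 = 12.14
α (item deleted) = (4/3)·(1 − 5.74/12.14) = 0.70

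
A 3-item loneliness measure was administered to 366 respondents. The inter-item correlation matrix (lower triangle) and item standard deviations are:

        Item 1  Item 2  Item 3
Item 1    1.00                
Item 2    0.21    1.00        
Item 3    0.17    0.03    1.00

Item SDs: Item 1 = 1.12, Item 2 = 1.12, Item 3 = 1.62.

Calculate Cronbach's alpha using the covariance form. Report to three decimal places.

Cronbach's alpha = 0.294

Σσ²ᵢ = 1.12² + 1.12² + 1.62² = 5.1332
Covariances σ_ij = r_ij · s_i · s_j:
  σ(Item 1,Item 2) = 0.21 × 1.12 × 1.12 = 0.2634
  σ(Item 1,Item 3) = 0.17 × 1.12 × 1.62 = 0.3084
  σ(Item 2,Item 3) = 0.03 × 1.12 × 1.62 = 0.0544
σ²_T = Σσ²ᵢ + 2·Σσ_ij = 5.1332 + 2 × 0.6262 = 6.3856
α = (3/2)·(1 − 5.1332/6.3856) = 0.294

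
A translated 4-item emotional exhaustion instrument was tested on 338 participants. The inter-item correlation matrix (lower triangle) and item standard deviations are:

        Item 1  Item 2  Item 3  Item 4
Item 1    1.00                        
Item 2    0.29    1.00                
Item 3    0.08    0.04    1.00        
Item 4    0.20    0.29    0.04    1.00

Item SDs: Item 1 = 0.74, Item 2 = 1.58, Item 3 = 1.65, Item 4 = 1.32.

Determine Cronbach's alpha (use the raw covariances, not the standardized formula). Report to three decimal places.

α = 0.367

Σσ²ᵢ = 0.74² + 1.58² + 1.65² + 1.32² = 7.5089
Covariances σ_ij = r_ij · s_i · s_j:
  σ(Item 1,Item 2) = 0.29 × 0.74 × 1.58 = 0.3391
  σ(Item 1,Item 3) = 0.08 × 0.74 × 1.65 = 0.0977
  σ(Item 1,Item 4) = 0.20 × 0.74 × 1.32 = 0.1954
  σ(Item 2,Item 3) = 0.04 × 1.58 × 1.65 = 0.1043
  σ(Item 2,Item 4) = 0.29 × 1.58 × 1.32 = 0.6048
  σ(Item 3,Item 4) = 0.04 × 1.65 × 1.32 = 0.0871
σ²_T = Σσ²ᵢ + 2·Σσ_ij = 7.5089 + 2 × 1.4284 = 10.3657
α = (4/3)·(1 − 7.5089/10.3657) = 0.367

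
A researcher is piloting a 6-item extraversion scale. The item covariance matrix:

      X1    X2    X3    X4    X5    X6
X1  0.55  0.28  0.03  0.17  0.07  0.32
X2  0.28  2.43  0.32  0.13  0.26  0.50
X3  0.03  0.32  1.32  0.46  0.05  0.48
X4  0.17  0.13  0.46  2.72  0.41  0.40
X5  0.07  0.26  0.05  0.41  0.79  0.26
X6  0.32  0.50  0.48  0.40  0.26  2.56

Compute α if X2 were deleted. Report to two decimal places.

Remaining items: X1, X3, X4, X5, X6 (k = 5).
Σσᵢ² = 0.55 + 1.32 + 2.72 + 0.79 + 2.56 = 7.94
total variance = 7.94 + 2 × 2.65 = 13.24
α (item deleted) = (5/4)·(1 − 7.94/13.24) = 0.50

α = 0.50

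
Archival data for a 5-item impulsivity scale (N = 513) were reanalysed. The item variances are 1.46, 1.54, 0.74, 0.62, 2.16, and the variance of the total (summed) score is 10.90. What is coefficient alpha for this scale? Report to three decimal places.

coefficient alpha = 0.502

sum of item variances = 1.46 + 1.54 + 0.74 + 0.62 + 2.16 = 6.52
α = (k/(k−1))·(1 − sum of item variances/σ²_T) = (5/4)·(1 − 6.52/10.90) = 0.502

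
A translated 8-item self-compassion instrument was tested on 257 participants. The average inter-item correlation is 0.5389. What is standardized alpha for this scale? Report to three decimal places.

α = 0.903

Standardized α = k·r̄ / (1 + (k−1)·r̄) = 8 × 0.5389 / (1 + 7 × 0.5389)
  = 4.3112 / 4.7723 = 0.903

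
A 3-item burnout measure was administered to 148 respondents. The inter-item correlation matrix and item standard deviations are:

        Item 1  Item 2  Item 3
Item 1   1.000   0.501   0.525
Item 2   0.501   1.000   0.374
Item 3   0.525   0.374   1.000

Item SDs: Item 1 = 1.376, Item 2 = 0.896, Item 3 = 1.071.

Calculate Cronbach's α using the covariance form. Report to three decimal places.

Σσ²ᵢ = 1.376² + 0.896² + 1.071² = 3.8432
Covariances σ_ij = r_ij · s_i · s_j:
  σ(Item 1,Item 2) = 0.501 × 1.376 × 0.896 = 0.6177
  σ(Item 1,Item 3) = 0.525 × 1.376 × 1.071 = 0.7737
  σ(Item 2,Item 3) = 0.374 × 0.896 × 1.071 = 0.3589
σ²_T = Σσ²ᵢ + 2·Σσ_ij = 3.8432 + 2 × 1.7503 = 7.3438
α = (3/2)·(1 − 3.8432/7.3438) = 0.715

α = 0.715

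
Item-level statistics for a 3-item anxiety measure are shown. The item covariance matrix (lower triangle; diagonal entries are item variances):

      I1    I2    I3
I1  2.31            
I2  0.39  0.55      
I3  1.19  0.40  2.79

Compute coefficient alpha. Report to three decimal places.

α = 0.618

ΣVar(i) = 2.31 + 0.55 + 2.79 = 5.65
Σ_{i<j} σ_ij = 1.98
Var(T) = 5.65 + 2 × 1.98 = 9.61
α = (k/(k−1))·(1 − ΣVar(i)/Var(T)) = (3/2)·(1 − 5.65/9.61) = 0.618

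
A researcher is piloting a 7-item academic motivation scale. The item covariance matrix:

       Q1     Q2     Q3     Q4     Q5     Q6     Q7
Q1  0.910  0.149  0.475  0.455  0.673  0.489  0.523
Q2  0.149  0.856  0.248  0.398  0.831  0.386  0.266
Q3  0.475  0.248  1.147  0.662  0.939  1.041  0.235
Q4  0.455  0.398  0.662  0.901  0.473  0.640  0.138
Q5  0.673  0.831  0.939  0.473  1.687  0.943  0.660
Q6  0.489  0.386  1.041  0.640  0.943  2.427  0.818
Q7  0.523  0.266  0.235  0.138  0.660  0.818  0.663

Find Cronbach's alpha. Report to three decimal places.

Σσ²ᵢ = 0.910 + 0.856 + 1.147 + 0.901 + 1.687 + 2.427 + 0.663 = 8.591
Sum of the distinct covariances = 11.442
σ²_total = 8.591 + 2 × 11.442 = 31.475
α = (k/(k−1))·(1 − Σσ²ᵢ/σ²_total) = (7/6)·(1 − 8.591/31.475) = 0.848

α = 0.848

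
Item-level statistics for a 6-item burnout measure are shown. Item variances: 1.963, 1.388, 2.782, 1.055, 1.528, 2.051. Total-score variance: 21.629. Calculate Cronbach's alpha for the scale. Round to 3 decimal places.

Cronbach's alpha = 0.603

sum of item variances = 1.963 + 1.388 + 2.782 + 1.055 + 1.528 + 2.051 = 10.767
α = (k/(k−1))·(1 − sum of item variances/σ²_total) = (6/5)·(1 − 10.767/21.629) = 0.603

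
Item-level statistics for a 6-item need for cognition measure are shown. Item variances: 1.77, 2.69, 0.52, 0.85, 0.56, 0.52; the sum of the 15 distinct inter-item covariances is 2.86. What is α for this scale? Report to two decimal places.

α = 0.54

ΣVar(i) = 1.77 + 2.69 + 0.52 + 0.85 + 0.56 + 0.52 = 6.91
Sum of distinct covariances = 2.86
Var(T) = ΣVar(i) + 2·Σcov = 6.91 + 2 × 2.86 = 12.63
α = (6/5)·(1 − 6.91/12.63) = 0.54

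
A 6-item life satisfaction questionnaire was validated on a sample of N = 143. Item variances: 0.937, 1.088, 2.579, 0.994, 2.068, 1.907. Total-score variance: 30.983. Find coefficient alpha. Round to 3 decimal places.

α = 0.829

Σσ²ᵢ = 0.937 + 1.088 + 2.579 + 0.994 + 2.068 + 1.907 = 9.573
α = (k/(k−1))·(1 − Σσ²ᵢ/Var(T)) = (6/5)·(1 − 9.573/30.983) = 0.829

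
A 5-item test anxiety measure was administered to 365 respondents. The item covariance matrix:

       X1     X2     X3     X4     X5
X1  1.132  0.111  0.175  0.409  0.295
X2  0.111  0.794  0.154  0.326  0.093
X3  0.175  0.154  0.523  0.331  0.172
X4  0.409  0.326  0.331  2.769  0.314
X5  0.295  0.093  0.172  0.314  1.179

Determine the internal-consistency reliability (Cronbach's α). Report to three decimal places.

α = 0.533

Σσᵢ² = 1.132 + 0.794 + 0.523 + 2.769 + 1.179 = 6.397
Sum of off-diagonal covariances = 2.380
σ²_total = 6.397 + 2 × 2.380 = 11.157
α = (k/(k−1))·(1 − Σσᵢ²/σ²_total) = (5/4)·(1 − 6.397/11.157) = 0.533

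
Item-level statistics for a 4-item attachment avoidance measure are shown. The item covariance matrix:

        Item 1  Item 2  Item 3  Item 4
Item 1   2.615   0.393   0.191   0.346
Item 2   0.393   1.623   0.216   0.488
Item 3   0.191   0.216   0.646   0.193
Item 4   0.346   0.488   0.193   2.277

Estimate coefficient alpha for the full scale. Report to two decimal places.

Σσ²ᵢ = 2.615 + 1.623 + 0.646 + 2.277 = 7.161
Sum of off-diagonal covariances = 1.827
σ²_total = 7.161 + 2 × 1.827 = 10.815
α = (k/(k−1))·(1 − Σσ²ᵢ/σ²_total) = (4/3)·(1 − 7.161/10.815) = 0.45

coefficient alpha = 0.45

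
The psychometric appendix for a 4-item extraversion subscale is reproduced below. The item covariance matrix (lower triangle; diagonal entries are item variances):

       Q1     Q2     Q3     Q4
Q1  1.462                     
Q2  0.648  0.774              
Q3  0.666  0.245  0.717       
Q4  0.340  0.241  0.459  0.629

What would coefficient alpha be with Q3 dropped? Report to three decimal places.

Remaining items: Q1, Q2, Q4 (k = 3).
ΣVar(i) = 1.462 + 0.774 + 0.629 = 2.865
σ²_T = 2.865 + 2 × 1.229 = 5.323
α (item deleted) = (3/2)·(1 − 2.865/5.323) = 0.693

α = 0.693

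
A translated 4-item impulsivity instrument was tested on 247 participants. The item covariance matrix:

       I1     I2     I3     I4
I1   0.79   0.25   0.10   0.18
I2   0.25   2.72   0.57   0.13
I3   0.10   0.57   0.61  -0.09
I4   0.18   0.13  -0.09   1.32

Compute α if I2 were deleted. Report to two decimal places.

α = 0.18

Remaining items: I1, I3, I4 (k = 3).
Σσ²ᵢ = 0.79 + 0.61 + 1.32 = 2.72
σ²_T = 2.72 + 2 × 0.19 = 3.10
α (item deleted) = (3/2)·(1 − 2.72/3.10) = 0.18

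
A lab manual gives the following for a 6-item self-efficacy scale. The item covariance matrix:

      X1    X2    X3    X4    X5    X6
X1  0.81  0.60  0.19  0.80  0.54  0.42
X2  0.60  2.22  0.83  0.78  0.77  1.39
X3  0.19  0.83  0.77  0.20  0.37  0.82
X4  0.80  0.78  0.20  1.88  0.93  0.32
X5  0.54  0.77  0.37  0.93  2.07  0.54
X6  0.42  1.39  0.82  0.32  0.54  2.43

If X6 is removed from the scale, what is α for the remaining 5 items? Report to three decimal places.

α = 0.760

Remaining items: X1, X2, X3, X4, X5 (k = 5).
Σσᵢ² = 0.81 + 2.22 + 0.77 + 1.88 + 2.07 = 7.75
total variance = 7.75 + 2 × 6.01 = 19.77
α (item deleted) = (5/4)·(1 − 7.75/19.77) = 0.760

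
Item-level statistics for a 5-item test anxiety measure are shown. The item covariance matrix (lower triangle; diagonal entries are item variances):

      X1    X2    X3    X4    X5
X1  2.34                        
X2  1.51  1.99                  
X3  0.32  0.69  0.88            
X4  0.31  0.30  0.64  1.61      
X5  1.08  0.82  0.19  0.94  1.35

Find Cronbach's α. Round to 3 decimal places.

sum of item variances = 2.34 + 1.99 + 0.88 + 1.61 + 1.35 = 8.17
Sum of the distinct covariances = 6.80
σ²_T = 8.17 + 2 × 6.80 = 21.77
α = (k/(k−1))·(1 − sum of item variances/σ²_T) = (5/4)·(1 − 8.17/21.77) = 0.781

α = 0.781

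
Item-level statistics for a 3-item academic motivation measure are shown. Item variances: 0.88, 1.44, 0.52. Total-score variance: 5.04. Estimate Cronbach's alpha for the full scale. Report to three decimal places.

Cronbach's alpha = 0.655

Σσᵢ² = 0.88 + 1.44 + 0.52 = 2.84
α = (k/(k−1))·(1 − Σσᵢ²/Var(T)) = (3/2)·(1 − 2.84/5.04) = 0.655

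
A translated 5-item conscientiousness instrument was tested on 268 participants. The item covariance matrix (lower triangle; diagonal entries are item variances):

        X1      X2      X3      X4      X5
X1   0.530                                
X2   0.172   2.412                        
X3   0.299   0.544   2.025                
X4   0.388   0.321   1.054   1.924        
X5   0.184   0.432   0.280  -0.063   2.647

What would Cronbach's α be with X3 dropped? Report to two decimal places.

α = 0.37

Remaining items: X1, X2, X4, X5 (k = 4).
Σσ²ᵢ = 0.530 + 2.412 + 1.924 + 2.647 = 7.513
total variance = 7.513 + 2 × 1.434 = 10.381
α (item deleted) = (4/3)·(1 − 7.513/10.381) = 0.37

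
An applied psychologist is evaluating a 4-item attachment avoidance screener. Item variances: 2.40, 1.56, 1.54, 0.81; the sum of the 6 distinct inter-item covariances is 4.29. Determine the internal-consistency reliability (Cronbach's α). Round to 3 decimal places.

α = 0.768

sum of item variances = 2.40 + 1.56 + 1.54 + 0.81 = 6.31
Sum of distinct covariances = 4.29
total variance = sum of item variances + 2·Σcov = 6.31 + 2 × 4.29 = 14.89
α = (4/3)·(1 − 6.31/14.89) = 0.768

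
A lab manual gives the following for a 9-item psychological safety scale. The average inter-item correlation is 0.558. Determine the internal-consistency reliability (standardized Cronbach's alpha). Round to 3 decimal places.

α = 0.919

Standardized α = k·r̄ / (1 + (k−1)·r̄) = 9 × 0.558 / (1 + 8 × 0.558)
  = 5.0220 / 5.4640 = 0.919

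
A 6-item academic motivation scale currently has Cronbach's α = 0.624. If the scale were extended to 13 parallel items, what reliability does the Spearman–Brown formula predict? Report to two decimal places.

Length factor m = 13/6 = 2.1667
α' = m·α / (1 + (m−1)·α)
   = 13/6 × 0.624 / (1 + (13/6 − 1) × 0.624)
   = 1.3520 / 1.7280 = 0.78

predicted reliability = 0.78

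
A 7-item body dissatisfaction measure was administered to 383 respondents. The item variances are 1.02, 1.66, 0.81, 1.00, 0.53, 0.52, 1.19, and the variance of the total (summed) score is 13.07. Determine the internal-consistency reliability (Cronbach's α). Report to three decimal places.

sum of item variances = 1.02 + 1.66 + 0.81 + 1.00 + 0.53 + 0.52 + 1.19 = 6.73
α = (k/(k−1))·(1 − sum of item variances/Var(T)) = (7/6)·(1 − 6.73/13.07) = 0.566

Cronbach's α = 0.566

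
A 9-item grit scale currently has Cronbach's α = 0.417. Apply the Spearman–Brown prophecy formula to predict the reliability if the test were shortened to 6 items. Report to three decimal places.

Length factor m = 6/9 = 0.6667
α' = m·α / (1 − (1−m)·α)
   = 6/9 × 0.417 / (1 − (1 − 6/9) × 0.417)
   = 0.2780 / 0.8610 = 0.323

predicted reliability = 0.323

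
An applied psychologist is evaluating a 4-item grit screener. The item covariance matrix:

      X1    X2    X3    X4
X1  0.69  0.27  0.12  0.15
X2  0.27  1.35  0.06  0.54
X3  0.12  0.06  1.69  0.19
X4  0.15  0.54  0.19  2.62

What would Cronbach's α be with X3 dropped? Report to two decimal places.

Remaining items: X1, X2, X4 (k = 3).
sum of item variances = 0.69 + 1.35 + 2.62 = 4.66
total variance = 4.66 + 2 × 0.96 = 6.58
α (item deleted) = (3/2)·(1 − 4.66/6.58) = 0.44

Cronbach's α = 0.44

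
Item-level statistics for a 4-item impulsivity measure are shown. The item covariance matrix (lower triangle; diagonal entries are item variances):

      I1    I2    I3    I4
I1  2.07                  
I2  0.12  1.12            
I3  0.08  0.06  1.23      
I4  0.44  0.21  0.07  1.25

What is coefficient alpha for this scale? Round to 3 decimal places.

sum of item variances = 2.07 + 1.12 + 1.23 + 1.25 = 5.67
Sum of off-diagonal covariances = 0.98
σ²_T = 5.67 + 2 × 0.98 = 7.63
α = (k/(k−1))·(1 − sum of item variances/σ²_T) = (4/3)·(1 − 5.67/7.63) = 0.343

α = 0.343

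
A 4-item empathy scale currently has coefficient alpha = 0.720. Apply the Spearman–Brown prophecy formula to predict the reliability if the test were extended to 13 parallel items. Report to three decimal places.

predicted reliability = 0.893

Length factor m = 13/4 = 3.2500
α' = m·α / (1 + (m−1)·α)
   = 13/4 × 0.720 / (1 + (13/4 − 1) × 0.720)
   = 2.3400 / 2.6200 = 0.893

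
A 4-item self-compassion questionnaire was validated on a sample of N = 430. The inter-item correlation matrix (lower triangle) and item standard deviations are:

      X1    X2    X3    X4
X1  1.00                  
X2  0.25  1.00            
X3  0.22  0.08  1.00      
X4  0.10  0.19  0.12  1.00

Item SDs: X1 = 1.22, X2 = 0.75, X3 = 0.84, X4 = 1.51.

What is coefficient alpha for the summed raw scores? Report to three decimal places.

α = 0.394

Σσ²ᵢ = 1.22² + 0.75² + 0.84² + 1.51² = 5.0366
Covariances σ_ij = r_ij · s_i · s_j:
  σ(X1,X2) = 0.25 × 1.22 × 0.75 = 0.2288
  σ(X1,X3) = 0.22 × 1.22 × 0.84 = 0.2255
  σ(X1,X4) = 0.10 × 1.22 × 1.51 = 0.1842
  σ(X2,X3) = 0.08 × 0.75 × 0.84 = 0.0504
  σ(X2,X4) = 0.19 × 0.75 × 1.51 = 0.2152
  σ(X3,X4) = 0.12 × 0.84 × 1.51 = 0.1522
σ²_T = Σσ²ᵢ + 2·Σσ_ij = 5.0366 + 2 × 1.0563 = 7.1492
α = (4/3)·(1 − 5.0366/7.1492) = 0.394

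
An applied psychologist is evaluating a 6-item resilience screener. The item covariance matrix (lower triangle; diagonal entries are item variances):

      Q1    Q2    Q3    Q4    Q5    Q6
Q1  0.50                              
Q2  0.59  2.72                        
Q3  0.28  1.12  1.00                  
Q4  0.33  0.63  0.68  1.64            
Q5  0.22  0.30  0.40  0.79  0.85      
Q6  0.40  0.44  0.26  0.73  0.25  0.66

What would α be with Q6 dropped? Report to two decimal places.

Remaining items: Q1, Q2, Q3, Q4, Q5 (k = 5).
Σσ²ᵢ = 0.50 + 2.72 + 1.00 + 1.64 + 0.85 = 6.71
Var(T) = 6.71 + 2 × 5.34 = 17.39
α (item deleted) = (5/4)·(1 − 6.71/17.39) = 0.77

α = 0.77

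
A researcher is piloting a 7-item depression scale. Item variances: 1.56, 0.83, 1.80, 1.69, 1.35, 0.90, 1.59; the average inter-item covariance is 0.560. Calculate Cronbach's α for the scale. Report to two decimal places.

α = 0.83

Σσ²ᵢ = 1.56 + 0.83 + 1.80 + 1.69 + 1.35 + 0.90 + 1.59 = 9.72
Sum of the 21 distinct covariances = 21 × 0.560 = 11.760
total variance = Σσ²ᵢ + 2·Σcov = 9.72 + 2 × 11.760 = 33.240
α = (7/6)·(1 − 9.72/33.240) = 0.83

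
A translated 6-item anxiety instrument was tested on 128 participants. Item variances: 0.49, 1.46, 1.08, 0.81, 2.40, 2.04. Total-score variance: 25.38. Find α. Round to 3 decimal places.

ΣVar(i) = 0.49 + 1.46 + 1.08 + 0.81 + 2.40 + 2.04 = 8.28
α = (k/(k−1))·(1 − ΣVar(i)/Var(T)) = (6/5)·(1 − 8.28/25.38) = 0.809

α = 0.809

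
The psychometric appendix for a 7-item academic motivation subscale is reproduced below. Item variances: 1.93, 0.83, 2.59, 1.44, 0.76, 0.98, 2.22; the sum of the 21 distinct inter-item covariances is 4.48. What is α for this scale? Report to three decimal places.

ΣVar(i) = 1.93 + 0.83 + 2.59 + 1.44 + 0.76 + 0.98 + 2.22 = 10.75
Sum of distinct covariances = 4.48
total variance = ΣVar(i) + 2·Σcov = 10.75 + 2 × 4.48 = 19.71
α = (7/6)·(1 − 10.75/19.71) = 0.530

α = 0.530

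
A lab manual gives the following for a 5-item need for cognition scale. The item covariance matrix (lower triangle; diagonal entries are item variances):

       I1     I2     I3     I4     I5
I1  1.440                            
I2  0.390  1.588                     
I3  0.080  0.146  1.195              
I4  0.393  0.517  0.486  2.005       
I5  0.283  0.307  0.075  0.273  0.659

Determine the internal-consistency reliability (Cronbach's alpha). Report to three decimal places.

sum of item variances = 1.440 + 1.588 + 1.195 + 2.005 + 0.659 = 6.887
Sum of off-diagonal covariances = 2.950
Var(T) = 6.887 + 2 × 2.950 = 12.787
α = (k/(k−1))·(1 − sum of item variances/Var(T)) = (5/4)·(1 − 6.887/12.787) = 0.577

α = 0.577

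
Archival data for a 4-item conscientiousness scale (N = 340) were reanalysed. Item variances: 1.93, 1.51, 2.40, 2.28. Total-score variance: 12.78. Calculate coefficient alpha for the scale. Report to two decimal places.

sum of item variances = 1.93 + 1.51 + 2.40 + 2.28 = 8.12
α = (k/(k−1))·(1 − sum of item variances/σ²_T) = (4/3)·(1 − 8.12/12.78) = 0.49

coefficient alpha = 0.49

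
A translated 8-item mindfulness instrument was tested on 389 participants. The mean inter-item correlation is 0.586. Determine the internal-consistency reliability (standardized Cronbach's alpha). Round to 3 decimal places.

Standardized α = k·r̄ / (1 + (k−1)·r̄) = 8 × 0.586 / (1 + 7 × 0.586)
  = 4.6880 / 5.1020 = 0.919

standardized Cronbach's alpha = 0.919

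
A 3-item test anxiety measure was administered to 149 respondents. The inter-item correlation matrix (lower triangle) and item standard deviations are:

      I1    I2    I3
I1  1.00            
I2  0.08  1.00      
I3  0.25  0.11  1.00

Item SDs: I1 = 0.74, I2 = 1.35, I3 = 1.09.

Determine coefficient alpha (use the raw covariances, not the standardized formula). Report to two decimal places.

α = 0.30

Σσ²ᵢ = 0.74² + 1.35² + 1.09² = 3.5582
Covariances σ_ij = r_ij · s_i · s_j:
  σ(I1,I2) = 0.08 × 0.74 × 1.35 = 0.0799
  σ(I1,I3) = 0.25 × 0.74 × 1.09 = 0.2017
  σ(I2,I3) = 0.11 × 1.35 × 1.09 = 0.1619
σ²_T = Σσ²ᵢ + 2·Σσ_ij = 3.5582 + 2 × 0.4435 = 4.4452
α = (3/2)·(1 − 3.5582/4.4452) = 0.30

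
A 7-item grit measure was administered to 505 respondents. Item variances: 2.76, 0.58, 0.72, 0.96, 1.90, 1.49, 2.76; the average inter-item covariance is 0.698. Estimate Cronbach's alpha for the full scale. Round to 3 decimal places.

Cronbach's alpha = 0.845

Σσᵢ² = 2.76 + 0.58 + 0.72 + 0.96 + 1.90 + 1.49 + 2.76 = 11.17
Sum of the 21 distinct covariances = 21 × 0.698 = 14.658
Var(T) = Σσᵢ² + 2·Σcov = 11.17 + 2 × 14.658 = 40.486
α = (7/6)·(1 − 11.17/40.486) = 0.845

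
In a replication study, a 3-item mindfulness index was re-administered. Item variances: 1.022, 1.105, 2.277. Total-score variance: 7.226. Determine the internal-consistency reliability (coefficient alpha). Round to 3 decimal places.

α = 0.586

sum of item variances = 1.022 + 1.105 + 2.277 = 4.404
α = (k/(k−1))·(1 − sum of item variances/total variance) = (3/2)·(1 − 4.404/7.226) = 0.586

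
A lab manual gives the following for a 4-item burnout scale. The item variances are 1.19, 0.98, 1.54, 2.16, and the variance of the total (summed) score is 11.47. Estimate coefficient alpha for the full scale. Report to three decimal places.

α = 0.651

Σσᵢ² = 1.19 + 0.98 + 1.54 + 2.16 = 5.87
α = (k/(k−1))·(1 − Σσᵢ²/σ²_total) = (4/3)·(1 − 5.87/11.47) = 0.651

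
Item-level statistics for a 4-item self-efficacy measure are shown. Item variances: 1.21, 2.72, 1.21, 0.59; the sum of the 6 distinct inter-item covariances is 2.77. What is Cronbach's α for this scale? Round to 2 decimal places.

sum of item variances = 1.21 + 2.72 + 1.21 + 0.59 = 5.73
Sum of distinct covariances = 2.77
σ²_total = sum of item variances + 2·Σcov = 5.73 + 2 × 2.77 = 11.27
α = (4/3)·(1 − 5.73/11.27) = 0.66

Cronbach's α = 0.66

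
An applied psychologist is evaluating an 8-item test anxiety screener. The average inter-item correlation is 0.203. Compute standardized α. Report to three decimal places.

Standardized α = k·r̄ / (1 + (k−1)·r̄) = 8 × 0.203 / (1 + 7 × 0.203)
  = 1.6240 / 2.4210 = 0.671

α = 0.671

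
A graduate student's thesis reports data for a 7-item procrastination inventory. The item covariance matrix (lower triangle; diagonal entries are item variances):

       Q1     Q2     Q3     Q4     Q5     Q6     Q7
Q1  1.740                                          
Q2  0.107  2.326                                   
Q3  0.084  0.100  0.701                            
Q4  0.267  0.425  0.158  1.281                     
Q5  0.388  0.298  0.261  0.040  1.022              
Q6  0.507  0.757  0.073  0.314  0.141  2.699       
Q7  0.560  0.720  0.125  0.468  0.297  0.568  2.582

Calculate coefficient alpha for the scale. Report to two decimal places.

Σσ²ᵢ = 1.740 + 2.326 + 0.701 + 1.281 + 1.022 + 2.699 + 2.582 = 12.351
Σ_{i<j} σ_ij = 6.658
Var(T) = 12.351 + 2 × 6.658 = 25.667
α = (k/(k−1))·(1 − Σσ²ᵢ/Var(T)) = (7/6)·(1 − 12.351/25.667) = 0.61

coefficient alpha = 0.61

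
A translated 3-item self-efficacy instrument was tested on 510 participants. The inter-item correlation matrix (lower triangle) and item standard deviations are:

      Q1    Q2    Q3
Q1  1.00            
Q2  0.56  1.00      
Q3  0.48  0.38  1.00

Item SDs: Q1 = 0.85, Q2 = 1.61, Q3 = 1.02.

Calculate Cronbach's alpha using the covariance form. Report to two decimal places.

α = 0.68

Σσ²ᵢ = 0.85² + 1.61² + 1.02² = 4.3550
Covariances σ_ij = r_ij · s_i · s_j:
  σ(Q1,Q2) = 0.56 × 0.85 × 1.61 = 0.7664
  σ(Q1,Q3) = 0.48 × 0.85 × 1.02 = 0.4162
  σ(Q2,Q3) = 0.38 × 1.61 × 1.02 = 0.6240
σ²_T = Σσ²ᵢ + 2·Σσ_ij = 4.3550 + 2 × 1.8066 = 7.9682
α = (3/2)·(1 − 4.3550/7.9682) = 0.68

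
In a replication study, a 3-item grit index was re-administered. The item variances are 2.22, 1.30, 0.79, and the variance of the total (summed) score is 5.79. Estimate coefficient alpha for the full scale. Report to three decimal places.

α = 0.383

Σσ²ᵢ = 2.22 + 1.30 + 0.79 = 4.31
α = (k/(k−1))·(1 − Σσ²ᵢ/σ²_total) = (3/2)·(1 − 4.31/5.79) = 0.383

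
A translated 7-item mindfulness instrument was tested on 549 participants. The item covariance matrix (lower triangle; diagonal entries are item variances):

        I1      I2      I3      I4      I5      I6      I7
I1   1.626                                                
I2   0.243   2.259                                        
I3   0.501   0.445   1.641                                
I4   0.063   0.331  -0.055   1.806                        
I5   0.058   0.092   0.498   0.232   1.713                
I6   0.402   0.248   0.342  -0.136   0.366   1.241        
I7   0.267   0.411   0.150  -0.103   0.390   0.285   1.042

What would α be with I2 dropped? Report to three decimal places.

α = 0.502

Remaining items: I1, I3, I4, I5, I6, I7 (k = 6).
Σσ²ᵢ = 1.626 + 1.641 + 1.806 + 1.713 + 1.241 + 1.042 = 9.069
total variance = 9.069 + 2 × 3.260 = 15.589
α (item deleted) = (6/5)·(1 − 9.069/15.589) = 0.502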